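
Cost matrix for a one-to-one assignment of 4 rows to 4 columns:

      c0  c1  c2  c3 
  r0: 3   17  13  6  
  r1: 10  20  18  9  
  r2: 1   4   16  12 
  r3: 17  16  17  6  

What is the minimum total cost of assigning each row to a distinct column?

optimal assignment: row0→col0 (cost 3), row1→col2 (cost 18), row2→col1 (cost 4), row3→col3 (cost 6)
total = 3 + 18 + 4 + 6 = 31

Minimum assignment cost: 31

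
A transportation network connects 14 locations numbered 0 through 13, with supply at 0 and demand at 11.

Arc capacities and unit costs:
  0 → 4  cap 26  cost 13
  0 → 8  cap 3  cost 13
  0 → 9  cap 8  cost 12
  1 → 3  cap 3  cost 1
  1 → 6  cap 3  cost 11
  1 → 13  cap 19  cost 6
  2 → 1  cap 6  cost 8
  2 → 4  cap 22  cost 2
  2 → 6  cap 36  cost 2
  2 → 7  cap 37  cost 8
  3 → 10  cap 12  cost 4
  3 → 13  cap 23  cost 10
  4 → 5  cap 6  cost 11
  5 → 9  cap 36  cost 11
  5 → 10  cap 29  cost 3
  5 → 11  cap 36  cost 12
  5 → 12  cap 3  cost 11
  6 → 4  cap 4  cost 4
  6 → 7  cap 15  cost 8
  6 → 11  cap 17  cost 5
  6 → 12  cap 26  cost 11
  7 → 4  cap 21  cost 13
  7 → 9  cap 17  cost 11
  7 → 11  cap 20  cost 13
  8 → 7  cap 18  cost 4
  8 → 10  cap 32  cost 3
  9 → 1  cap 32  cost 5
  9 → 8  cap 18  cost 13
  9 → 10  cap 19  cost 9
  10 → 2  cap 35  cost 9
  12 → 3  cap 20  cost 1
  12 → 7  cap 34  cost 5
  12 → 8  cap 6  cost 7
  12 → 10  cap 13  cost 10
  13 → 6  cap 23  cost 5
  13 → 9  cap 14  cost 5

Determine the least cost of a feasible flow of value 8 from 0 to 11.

Minimum cost for 8 units: 255

shortest-cost path #1: 0→8→7→11 push 3 @ unit cost 30 (adds 90)
shortest-cost path #2: 0→9→1→6→11 push 3 @ unit cost 33 (adds 99)
shortest-cost path #3: 0→9→1→13→6→11 push 2 @ unit cost 33 (adds 66)
total cost = 255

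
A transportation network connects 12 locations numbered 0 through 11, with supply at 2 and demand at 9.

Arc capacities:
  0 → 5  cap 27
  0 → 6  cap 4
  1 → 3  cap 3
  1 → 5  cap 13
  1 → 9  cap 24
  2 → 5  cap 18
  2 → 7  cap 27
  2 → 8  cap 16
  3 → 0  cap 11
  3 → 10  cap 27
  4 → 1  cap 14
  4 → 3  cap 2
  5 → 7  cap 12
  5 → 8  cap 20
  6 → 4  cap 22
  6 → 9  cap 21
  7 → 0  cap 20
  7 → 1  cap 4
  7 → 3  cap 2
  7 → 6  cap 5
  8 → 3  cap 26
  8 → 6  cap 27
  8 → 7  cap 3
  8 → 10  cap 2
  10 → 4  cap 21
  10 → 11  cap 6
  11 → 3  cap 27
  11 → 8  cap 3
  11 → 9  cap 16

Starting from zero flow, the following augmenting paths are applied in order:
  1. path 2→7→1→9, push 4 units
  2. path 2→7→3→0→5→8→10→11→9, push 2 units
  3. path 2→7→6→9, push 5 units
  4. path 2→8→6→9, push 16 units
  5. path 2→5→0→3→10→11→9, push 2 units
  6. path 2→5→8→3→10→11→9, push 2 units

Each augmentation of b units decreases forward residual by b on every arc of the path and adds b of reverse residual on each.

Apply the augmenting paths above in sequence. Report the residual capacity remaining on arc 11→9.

Residual capacity of (11,9): 10

after path 1 (2→7→1→9, push 4): res(11,9)=16
after path 2 (2→7→3→0→5→8→10→11→9, push 2): res(11,9)=14
after path 3 (2→7→6→9, push 5): res(11,9)=14
after path 4 (2→8→6→9, push 16): res(11,9)=14
after path 5 (2→5→0→3→10→11→9, push 2): res(11,9)=12
after path 6 (2→5→8→3→10→11→9, push 2): res(11,9)=10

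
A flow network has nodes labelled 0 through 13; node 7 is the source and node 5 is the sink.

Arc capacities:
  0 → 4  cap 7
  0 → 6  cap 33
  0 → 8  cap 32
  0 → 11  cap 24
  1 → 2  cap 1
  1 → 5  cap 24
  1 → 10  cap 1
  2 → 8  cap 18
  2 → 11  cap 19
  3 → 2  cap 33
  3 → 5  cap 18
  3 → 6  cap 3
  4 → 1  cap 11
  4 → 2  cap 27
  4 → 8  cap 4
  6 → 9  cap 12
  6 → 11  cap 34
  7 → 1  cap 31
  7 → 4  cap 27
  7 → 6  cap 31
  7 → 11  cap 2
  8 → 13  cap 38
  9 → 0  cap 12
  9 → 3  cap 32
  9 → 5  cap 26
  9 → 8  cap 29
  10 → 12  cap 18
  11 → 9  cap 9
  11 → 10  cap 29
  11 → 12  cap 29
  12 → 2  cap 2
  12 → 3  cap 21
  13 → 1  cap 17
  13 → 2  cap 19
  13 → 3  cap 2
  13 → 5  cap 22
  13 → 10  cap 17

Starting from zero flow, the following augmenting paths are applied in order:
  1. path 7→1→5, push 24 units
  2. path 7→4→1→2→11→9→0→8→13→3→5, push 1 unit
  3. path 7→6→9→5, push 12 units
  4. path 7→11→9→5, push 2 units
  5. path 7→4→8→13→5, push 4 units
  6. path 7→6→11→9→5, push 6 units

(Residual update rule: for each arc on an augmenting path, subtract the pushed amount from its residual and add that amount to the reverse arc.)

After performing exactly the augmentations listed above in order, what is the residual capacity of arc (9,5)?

Residual capacity of (9,5): 6

after path 1 (7→1→5, push 24): res(9,5)=26
after path 2 (7→4→1→2→11→9→0→8→13→3→5, push 1): res(9,5)=26
after path 3 (7→6→9→5, push 12): res(9,5)=14
after path 4 (7→11→9→5, push 2): res(9,5)=12
after path 5 (7→4→8→13→5, push 4): res(9,5)=12
after path 6 (7→6→11→9→5, push 6): res(9,5)=6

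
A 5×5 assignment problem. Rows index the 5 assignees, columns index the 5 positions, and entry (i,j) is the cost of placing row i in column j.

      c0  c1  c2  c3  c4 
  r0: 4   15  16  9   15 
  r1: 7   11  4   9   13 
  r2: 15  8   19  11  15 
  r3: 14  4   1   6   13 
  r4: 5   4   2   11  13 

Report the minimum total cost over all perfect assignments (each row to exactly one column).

one of 4 optimal assignments: row0→col0 (cost 4), row1→col2 (cost 4), row2→col4 (cost 15), row3→col3 (cost 6), row4→col1 (cost 4)
total = 4 + 4 + 15 + 6 + 4 = 33

Minimum assignment cost: 33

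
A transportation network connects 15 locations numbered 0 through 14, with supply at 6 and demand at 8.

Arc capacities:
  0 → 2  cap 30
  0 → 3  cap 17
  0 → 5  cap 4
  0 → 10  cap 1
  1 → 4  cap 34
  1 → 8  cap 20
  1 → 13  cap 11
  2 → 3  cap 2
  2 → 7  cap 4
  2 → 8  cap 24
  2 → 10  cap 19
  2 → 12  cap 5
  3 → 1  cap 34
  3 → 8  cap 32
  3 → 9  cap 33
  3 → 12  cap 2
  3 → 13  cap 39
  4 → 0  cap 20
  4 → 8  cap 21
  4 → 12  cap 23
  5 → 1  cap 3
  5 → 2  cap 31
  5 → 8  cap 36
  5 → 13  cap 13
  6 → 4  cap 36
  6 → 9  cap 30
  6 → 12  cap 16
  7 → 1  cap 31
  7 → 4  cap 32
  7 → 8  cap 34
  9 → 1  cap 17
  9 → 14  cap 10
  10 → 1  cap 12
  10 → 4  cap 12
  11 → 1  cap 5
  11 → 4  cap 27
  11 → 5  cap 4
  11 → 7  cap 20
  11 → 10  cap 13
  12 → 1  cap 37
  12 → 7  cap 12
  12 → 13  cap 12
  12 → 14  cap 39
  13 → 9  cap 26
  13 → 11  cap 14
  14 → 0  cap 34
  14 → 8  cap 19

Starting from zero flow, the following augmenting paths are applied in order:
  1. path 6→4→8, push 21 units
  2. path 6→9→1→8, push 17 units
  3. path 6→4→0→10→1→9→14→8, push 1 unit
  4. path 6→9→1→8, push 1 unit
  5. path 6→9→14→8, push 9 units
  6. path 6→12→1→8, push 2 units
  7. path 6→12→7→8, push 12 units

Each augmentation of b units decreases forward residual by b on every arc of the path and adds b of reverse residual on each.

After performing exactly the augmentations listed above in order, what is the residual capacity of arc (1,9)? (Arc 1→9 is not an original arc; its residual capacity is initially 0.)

after path 1 (6→4→8, push 21): res(1,9)=0
after path 2 (6→9→1→8, push 17): res(1,9)=17
after path 3 (6→4→0→10→1→9→14→8, push 1): res(1,9)=16
after path 4 (6→9→1→8, push 1): res(1,9)=17
after path 5 (6→9→14→8, push 9): res(1,9)=17
after path 6 (6→12→1→8, push 2): res(1,9)=17
after path 7 (6→12→7→8, push 12): res(1,9)=17

Residual capacity of (1,9): 17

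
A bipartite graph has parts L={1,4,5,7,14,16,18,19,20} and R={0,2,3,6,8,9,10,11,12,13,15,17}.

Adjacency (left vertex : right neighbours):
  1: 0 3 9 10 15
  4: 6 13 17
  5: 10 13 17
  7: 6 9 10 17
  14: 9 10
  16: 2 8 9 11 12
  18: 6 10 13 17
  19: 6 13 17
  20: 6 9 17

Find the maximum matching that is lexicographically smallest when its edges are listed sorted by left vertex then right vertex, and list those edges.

Lex-smallest maximum matching: {(1,0), (4,6), (5,10), (7,9), (16,2), (18,13), (19,17)}

|M| = 7 (so the lex-smallest maximum matching has 7 edges)
process left vertices in ascending order; for each, take the smallest-labelled available neighbour that still permits 7 edges overall, or leave it unmatched if none does
lex-smallest matching: {1-0, 4-6, 5-10, 7-9, 16-2, 18-13, 19-17}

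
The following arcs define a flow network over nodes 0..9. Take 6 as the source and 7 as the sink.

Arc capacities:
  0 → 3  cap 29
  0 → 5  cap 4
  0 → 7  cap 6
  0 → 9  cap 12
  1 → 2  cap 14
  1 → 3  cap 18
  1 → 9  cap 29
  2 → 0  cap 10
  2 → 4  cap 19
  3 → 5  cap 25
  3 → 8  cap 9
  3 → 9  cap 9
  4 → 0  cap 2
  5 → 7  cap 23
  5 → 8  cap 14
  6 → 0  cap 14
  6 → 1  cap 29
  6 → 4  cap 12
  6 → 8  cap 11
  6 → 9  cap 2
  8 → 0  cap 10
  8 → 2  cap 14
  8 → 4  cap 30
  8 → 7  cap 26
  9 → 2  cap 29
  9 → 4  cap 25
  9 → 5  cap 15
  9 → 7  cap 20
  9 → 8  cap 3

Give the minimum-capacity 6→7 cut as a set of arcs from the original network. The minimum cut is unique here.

Min-cut arcs: {(4,0), (6,0), (6,1), (6,8), (6,9)} (total capacity 58)

augment #1: 6→0→7 push 6
augment #2: 6→8→7 push 11
augment #3: 6→9→7 push 2
augment #4: 6→0→5→7 push 4
augment #5: 6→0→9→7 push 4
augment #6: 6→1→9→7 push 14
augment #7: 6→1→3→5→7 push 15
augment #8: 6→4→0→3→5→7 push 2
max flow = 58; residual-reachable set from 6 gives S-side
cut edges (S→T): {(4,0), (6,0), (6,1), (6,8), (6,9)} total cap 58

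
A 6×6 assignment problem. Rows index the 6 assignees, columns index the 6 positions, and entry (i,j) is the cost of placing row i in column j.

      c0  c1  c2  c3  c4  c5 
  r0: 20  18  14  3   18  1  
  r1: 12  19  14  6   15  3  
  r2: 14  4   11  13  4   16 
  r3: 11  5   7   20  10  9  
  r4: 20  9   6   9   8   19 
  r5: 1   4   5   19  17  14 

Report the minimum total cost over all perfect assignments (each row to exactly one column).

optimal assignment: row0→col3 (cost 3), row1→col5 (cost 3), row2→col4 (cost 4), row3→col1 (cost 5), row4→col2 (cost 6), row5→col0 (cost 1)
total = 3 + 3 + 4 + 5 + 6 + 1 = 22

Minimum assignment cost: 22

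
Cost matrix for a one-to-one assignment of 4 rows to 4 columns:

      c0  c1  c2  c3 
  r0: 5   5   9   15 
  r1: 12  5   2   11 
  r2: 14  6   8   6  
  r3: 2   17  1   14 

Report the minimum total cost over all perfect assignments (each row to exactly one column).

optimal assignment: row0→col1 (cost 5), row1→col2 (cost 2), row2→col3 (cost 6), row3→col0 (cost 2)
total = 5 + 2 + 6 + 2 = 15

Minimum assignment cost: 15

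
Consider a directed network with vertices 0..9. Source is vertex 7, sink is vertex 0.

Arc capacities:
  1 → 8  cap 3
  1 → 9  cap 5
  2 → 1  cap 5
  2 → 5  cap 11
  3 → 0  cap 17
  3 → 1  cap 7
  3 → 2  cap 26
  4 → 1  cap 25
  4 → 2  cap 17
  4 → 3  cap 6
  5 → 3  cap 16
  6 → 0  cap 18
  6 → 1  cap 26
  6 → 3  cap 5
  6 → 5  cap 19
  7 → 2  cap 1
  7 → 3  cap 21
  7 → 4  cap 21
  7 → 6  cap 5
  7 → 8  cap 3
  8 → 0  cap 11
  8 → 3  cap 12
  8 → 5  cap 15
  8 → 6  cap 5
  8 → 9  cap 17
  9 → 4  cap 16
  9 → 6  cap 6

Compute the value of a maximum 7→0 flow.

augment #1: 7→3→0 bottleneck 17, total now 17
augment #2: 7→6→0 bottleneck 5, total now 22
augment #3: 7→8→0 bottleneck 3, total now 25
augment #4: 7→2→1→8→0 bottleneck 1, total now 26
augment #5: 7→3→1→8→0 bottleneck 2, total now 28
augment #6: 7→3→1→9→6→0 bottleneck 2, total now 30
augment #7: 7→4→1→9→6→0 bottleneck 3, total now 33

Maximum flow value: 33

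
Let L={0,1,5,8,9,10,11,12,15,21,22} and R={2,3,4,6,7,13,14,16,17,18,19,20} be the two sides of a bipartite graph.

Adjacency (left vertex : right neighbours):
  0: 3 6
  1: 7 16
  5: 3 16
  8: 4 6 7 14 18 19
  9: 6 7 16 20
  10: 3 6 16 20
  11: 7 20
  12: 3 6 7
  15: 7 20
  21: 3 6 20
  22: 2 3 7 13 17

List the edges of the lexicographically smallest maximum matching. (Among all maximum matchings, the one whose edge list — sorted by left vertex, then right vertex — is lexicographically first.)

Lex-smallest maximum matching: {(0,3), (1,7), (5,16), (8,4), (9,6), (10,20), (22,2)}

|M| = 7 (so the lex-smallest maximum matching has 7 edges)
process left vertices in ascending order; for each, take the smallest-labelled available neighbour that still permits 7 edges overall, or leave it unmatched if none does
lex-smallest matching: {0-3, 1-7, 5-16, 8-4, 9-6, 10-20, 22-2}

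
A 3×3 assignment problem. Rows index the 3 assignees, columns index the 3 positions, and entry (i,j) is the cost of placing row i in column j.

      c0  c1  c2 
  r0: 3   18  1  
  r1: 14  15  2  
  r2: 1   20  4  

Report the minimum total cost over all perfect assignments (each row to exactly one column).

optimal assignment: row0→col2 (cost 1), row1→col1 (cost 15), row2→col0 (cost 1)
total = 1 + 15 + 1 = 17

Minimum assignment cost: 17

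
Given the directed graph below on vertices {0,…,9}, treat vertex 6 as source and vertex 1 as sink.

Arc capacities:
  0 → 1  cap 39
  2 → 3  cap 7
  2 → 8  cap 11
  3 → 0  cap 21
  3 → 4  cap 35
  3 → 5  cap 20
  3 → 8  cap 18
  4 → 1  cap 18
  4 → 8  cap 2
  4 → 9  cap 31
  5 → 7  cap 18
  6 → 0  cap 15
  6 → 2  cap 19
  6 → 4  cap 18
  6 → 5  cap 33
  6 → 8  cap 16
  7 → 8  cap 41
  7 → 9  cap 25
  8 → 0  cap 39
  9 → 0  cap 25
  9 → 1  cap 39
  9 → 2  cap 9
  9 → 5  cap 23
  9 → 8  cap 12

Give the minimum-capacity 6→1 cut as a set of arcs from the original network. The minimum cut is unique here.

augment #1: 6→0→1 push 15
augment #2: 6→4→1 push 18
augment #3: 6→8→0→1 push 16
augment #4: 6→2→3→0→1 push 7
augment #5: 6→2→8→0→1 push 1
augment #6: 6→5→7→9→1 push 18
augment #7: 6→2→8→0→3→4→9→1 push 7
max flow = 82; residual-reachable set from 6 gives S-side
cut edges (S→T): {(0,1), (2,3), (5,7), (6,4)} total cap 82

Min-cut arcs: {(0,1), (2,3), (5,7), (6,4)} (total capacity 82)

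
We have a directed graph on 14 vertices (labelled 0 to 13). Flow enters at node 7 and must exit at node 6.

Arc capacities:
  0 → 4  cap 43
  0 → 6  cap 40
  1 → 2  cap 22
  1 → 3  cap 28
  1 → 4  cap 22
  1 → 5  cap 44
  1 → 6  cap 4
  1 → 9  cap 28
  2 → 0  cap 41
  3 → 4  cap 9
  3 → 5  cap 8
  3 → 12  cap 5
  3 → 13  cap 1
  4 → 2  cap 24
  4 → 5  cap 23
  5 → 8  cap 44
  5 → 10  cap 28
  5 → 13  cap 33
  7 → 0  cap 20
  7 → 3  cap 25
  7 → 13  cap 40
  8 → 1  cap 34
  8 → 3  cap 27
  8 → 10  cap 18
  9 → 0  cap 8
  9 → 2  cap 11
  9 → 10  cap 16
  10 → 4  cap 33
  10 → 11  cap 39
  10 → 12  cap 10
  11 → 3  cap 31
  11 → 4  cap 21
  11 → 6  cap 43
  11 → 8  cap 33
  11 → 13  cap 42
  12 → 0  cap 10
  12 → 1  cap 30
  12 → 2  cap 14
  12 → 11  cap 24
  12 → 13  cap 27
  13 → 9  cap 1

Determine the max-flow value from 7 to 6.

Maximum flow value: 43

augment #1: 7→0→6 bottleneck 20, total now 20
augment #2: 7→3→12→0→6 bottleneck 5, total now 25
augment #3: 7→13→9→0→6 bottleneck 1, total now 26
augment #4: 7→3→4→2→0→6 bottleneck 9, total now 35
augment #5: 7→3→5→8→1→6 bottleneck 4, total now 39
augment #6: 7→3→5→10→11→6 bottleneck 4, total now 43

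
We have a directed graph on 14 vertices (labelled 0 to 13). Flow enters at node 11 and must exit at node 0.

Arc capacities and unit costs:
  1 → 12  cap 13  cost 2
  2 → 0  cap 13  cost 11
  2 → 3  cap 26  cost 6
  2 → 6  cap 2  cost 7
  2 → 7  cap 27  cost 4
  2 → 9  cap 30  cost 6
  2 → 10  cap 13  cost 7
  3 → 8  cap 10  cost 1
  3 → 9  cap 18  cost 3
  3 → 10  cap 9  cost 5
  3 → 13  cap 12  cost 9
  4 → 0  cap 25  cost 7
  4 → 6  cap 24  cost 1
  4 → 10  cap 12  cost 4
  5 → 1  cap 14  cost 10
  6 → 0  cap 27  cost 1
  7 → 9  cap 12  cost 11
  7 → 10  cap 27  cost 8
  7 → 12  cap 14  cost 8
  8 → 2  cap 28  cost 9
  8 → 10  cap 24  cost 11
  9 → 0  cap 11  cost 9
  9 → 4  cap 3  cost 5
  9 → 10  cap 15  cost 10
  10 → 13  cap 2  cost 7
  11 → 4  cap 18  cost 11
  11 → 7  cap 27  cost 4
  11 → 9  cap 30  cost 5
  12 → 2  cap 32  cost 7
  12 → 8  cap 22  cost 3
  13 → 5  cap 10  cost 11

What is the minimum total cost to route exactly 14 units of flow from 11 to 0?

Minimum cost for 14 units: 179

shortest-cost path #1: 11→9→4→6→0 push 3 @ unit cost 12 (adds 36)
shortest-cost path #2: 11→4→6→0 push 11 @ unit cost 13 (adds 143)
total cost = 179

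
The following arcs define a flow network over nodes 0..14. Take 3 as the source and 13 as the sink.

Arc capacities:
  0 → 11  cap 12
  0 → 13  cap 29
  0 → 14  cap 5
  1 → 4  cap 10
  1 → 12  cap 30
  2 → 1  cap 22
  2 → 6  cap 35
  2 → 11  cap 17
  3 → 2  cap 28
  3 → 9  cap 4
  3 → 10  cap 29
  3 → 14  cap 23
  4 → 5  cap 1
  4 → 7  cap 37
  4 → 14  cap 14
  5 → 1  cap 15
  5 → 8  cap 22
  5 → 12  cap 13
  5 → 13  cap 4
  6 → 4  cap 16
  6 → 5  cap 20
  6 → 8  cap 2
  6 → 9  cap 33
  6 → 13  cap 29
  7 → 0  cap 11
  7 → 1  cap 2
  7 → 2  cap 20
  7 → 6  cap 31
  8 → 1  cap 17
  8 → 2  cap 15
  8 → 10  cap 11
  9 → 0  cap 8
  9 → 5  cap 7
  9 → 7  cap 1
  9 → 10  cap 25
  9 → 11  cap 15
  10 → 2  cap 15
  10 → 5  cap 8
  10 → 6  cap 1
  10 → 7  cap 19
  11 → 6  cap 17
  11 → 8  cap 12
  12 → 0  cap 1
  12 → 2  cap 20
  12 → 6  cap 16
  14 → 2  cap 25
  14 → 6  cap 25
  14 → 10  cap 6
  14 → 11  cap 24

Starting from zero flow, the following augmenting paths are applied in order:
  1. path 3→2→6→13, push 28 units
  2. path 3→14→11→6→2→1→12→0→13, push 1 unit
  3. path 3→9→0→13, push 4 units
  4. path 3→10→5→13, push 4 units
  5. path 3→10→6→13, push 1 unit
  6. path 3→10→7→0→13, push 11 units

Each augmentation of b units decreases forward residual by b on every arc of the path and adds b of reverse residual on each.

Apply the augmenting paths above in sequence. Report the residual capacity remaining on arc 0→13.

after path 1 (3→2→6→13, push 28): res(0,13)=29
after path 2 (3→14→11→6→2→1→12→0→13, push 1): res(0,13)=28
after path 3 (3→9→0→13, push 4): res(0,13)=24
after path 4 (3→10→5→13, push 4): res(0,13)=24
after path 5 (3→10→6→13, push 1): res(0,13)=24
after path 6 (3→10→7→0→13, push 11): res(0,13)=13

Residual capacity of (0,13): 13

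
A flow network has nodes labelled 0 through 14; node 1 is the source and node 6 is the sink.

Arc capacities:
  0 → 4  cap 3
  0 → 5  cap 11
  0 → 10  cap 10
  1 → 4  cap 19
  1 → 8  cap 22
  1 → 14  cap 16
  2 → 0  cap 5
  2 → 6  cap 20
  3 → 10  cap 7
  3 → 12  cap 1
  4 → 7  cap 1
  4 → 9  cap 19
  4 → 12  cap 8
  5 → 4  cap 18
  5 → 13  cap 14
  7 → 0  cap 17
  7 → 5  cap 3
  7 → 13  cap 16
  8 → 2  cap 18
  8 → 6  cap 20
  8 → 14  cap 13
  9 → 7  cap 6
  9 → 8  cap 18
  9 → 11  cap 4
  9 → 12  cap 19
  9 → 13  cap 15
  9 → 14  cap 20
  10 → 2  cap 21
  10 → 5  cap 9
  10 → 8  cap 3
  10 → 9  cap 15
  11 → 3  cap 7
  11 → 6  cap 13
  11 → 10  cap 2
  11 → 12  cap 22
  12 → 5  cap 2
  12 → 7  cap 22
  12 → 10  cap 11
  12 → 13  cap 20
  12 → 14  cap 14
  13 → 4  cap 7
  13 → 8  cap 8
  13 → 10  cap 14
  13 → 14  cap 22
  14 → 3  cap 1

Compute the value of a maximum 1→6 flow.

Maximum flow value: 42

augment #1: 1→8→6 bottleneck 20, total now 20
augment #2: 1→8→2→6 bottleneck 2, total now 22
augment #3: 1→4→9→11→6 bottleneck 4, total now 26
augment #4: 1→4→9→8→2→6 bottleneck 15, total now 41
augment #5: 1→14→3→10→2→6 bottleneck 1, total now 42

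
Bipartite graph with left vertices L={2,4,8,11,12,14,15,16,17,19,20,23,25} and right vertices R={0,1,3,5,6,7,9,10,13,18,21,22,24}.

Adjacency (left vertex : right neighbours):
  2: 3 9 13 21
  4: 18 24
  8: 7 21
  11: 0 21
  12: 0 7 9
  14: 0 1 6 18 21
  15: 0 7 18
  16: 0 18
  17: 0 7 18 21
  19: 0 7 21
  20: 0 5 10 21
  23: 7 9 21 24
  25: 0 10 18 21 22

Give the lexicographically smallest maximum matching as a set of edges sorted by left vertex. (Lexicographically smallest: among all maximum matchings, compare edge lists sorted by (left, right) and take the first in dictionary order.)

|M| = 10 (so the lex-smallest maximum matching has 10 edges)
process left vertices in ascending order; for each, take the smallest-labelled available neighbour that still permits 10 edges overall, or leave it unmatched if none does
lex-smallest matching: {2-3, 4-18, 8-7, 11-0, 12-9, 14-1, 17-21, 20-5, 23-24, 25-10}

Lex-smallest maximum matching: {(2,3), (4,18), (8,7), (11,0), (12,9), (14,1), (17,21), (20,5), (23,24), (25,10)}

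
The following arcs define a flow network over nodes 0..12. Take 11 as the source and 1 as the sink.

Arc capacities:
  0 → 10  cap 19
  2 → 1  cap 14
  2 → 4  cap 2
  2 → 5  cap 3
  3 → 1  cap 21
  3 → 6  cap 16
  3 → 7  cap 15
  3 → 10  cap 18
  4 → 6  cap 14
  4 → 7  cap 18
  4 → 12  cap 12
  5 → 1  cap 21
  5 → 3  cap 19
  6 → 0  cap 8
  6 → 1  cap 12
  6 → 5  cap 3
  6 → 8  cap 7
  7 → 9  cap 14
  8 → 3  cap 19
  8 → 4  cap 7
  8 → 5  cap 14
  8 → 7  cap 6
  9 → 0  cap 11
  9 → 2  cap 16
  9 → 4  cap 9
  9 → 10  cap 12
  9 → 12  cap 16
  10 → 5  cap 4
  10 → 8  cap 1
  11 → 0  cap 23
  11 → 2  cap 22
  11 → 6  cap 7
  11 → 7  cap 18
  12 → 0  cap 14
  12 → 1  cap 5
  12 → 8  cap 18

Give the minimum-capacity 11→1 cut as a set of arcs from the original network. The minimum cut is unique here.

augment #1: 11→2→1 push 14
augment #2: 11→6→1 push 7
augment #3: 11→2→5→1 push 3
augment #4: 11→0→10→5→1 push 4
augment #5: 11→2→4→6→1 push 2
augment #6: 11→7→9→12→1 push 5
augment #7: 11→0→10→8→3→1 push 1
augment #8: 11→7→9→4→6→1 push 3
augment #9: 11→7→9→4→6→5→1 push 3
augment #10: 11→7→9→12→8→3→1 push 3
max flow = 45; residual-reachable set from 11 gives S-side
cut edges (S→T): {(2,1), (2,4), (2,5), (7,9), (10,5), (10,8), (11,6)} total cap 45

Min-cut arcs: {(2,1), (2,4), (2,5), (7,9), (10,5), (10,8), (11,6)} (total capacity 45)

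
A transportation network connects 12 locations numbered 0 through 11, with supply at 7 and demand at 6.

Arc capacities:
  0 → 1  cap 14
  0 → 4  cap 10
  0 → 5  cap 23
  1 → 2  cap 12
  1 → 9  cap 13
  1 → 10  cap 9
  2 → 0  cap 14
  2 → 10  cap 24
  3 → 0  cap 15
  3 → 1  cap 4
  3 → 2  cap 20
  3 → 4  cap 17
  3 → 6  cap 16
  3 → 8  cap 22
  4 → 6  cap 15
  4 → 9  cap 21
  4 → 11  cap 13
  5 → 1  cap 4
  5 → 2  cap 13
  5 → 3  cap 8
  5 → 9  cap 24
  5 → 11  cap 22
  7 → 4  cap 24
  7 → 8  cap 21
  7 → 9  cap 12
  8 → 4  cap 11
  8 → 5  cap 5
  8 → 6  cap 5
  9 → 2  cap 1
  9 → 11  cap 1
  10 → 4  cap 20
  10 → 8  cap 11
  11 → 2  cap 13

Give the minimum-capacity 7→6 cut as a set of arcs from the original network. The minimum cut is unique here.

Min-cut arcs: {(4,6), (5,3), (8,6)} (total capacity 28)

augment #1: 7→4→6 push 15
augment #2: 7→8→6 push 5
augment #3: 7→8→5→3→6 push 5
augment #4: 7→9→2→0→5→3→6 push 1
augment #5: 7→4→11→2→0→5→3→6 push 2
max flow = 28; residual-reachable set from 7 gives S-side
cut edges (S→T): {(4,6), (5,3), (8,6)} total cap 28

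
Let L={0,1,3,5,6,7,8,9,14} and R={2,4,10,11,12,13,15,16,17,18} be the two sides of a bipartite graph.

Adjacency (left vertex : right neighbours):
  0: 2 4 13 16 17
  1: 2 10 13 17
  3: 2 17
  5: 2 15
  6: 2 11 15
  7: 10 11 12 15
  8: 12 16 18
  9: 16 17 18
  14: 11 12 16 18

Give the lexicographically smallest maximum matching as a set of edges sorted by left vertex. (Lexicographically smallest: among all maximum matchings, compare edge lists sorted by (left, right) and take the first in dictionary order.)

|M| = 9 (so the lex-smallest maximum matching has 9 edges)
process left vertices in ascending order; for each, take the smallest-labelled available neighbour that still permits 9 edges overall, or leave it unmatched if none does
lex-smallest matching: {0-2, 1-13, 3-17, 5-15, 6-11, 7-10, 8-12, 9-16, 14-18}

Lex-smallest maximum matching: {(0,2), (1,13), (3,17), (5,15), (6,11), (7,10), (8,12), (9,16), (14,18)}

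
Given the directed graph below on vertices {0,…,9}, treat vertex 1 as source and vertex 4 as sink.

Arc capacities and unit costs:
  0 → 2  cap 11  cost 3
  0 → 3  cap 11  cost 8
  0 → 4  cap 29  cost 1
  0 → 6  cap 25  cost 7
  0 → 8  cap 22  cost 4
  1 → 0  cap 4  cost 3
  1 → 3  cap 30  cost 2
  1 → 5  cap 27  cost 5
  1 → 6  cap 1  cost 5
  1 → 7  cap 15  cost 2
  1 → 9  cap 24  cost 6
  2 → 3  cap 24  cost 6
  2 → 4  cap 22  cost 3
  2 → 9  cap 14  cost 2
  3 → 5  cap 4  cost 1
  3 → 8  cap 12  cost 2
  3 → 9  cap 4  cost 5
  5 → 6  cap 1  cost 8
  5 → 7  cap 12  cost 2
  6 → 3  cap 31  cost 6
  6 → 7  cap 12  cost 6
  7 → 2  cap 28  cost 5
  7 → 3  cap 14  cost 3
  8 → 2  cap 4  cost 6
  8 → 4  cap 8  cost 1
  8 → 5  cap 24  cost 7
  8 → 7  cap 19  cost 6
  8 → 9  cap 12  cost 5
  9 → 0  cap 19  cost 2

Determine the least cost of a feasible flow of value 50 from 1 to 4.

Minimum cost for 50 units: 429

shortest-cost path #1: 1→0→4 push 4 @ unit cost 4 (adds 16)
shortest-cost path #2: 1→3→8→4 push 8 @ unit cost 5 (adds 40)
shortest-cost path #3: 1→9→0→4 push 19 @ unit cost 9 (adds 171)
shortest-cost path #4: 1→7→2→4 push 15 @ unit cost 10 (adds 150)
shortest-cost path #5: 1→3→5→7→2→4 push 4 @ unit cost 13 (adds 52)
total cost = 429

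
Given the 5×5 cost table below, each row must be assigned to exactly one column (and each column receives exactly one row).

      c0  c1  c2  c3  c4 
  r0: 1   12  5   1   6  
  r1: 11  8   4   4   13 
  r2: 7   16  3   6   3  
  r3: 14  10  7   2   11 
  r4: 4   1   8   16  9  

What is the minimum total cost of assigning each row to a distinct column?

Minimum assignment cost: 11

optimal assignment: row0→col0 (cost 1), row1→col2 (cost 4), row2→col4 (cost 3), row3→col3 (cost 2), row4→col1 (cost 1)
total = 1 + 4 + 3 + 2 + 1 = 11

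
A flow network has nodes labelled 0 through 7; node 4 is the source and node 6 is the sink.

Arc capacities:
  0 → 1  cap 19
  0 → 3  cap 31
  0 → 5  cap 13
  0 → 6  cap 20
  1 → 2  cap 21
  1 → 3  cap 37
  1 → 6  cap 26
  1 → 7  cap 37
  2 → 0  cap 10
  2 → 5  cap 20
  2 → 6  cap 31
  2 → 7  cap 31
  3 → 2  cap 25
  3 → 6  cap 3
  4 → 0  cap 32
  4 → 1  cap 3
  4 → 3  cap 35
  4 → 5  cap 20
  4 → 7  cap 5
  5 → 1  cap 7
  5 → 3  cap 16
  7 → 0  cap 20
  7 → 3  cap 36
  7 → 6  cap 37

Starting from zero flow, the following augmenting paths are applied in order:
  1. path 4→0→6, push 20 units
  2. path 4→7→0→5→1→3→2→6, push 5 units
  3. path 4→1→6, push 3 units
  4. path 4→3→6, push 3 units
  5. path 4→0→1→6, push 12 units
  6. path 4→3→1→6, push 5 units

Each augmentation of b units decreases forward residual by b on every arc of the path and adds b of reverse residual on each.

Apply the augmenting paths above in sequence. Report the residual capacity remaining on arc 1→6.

Residual capacity of (1,6): 6

after path 1 (4→0→6, push 20): res(1,6)=26
after path 2 (4→7→0→5→1→3→2→6, push 5): res(1,6)=26
after path 3 (4→1→6, push 3): res(1,6)=23
after path 4 (4→3→6, push 3): res(1,6)=23
after path 5 (4→0→1→6, push 12): res(1,6)=11
after path 6 (4→3→1→6, push 5): res(1,6)=6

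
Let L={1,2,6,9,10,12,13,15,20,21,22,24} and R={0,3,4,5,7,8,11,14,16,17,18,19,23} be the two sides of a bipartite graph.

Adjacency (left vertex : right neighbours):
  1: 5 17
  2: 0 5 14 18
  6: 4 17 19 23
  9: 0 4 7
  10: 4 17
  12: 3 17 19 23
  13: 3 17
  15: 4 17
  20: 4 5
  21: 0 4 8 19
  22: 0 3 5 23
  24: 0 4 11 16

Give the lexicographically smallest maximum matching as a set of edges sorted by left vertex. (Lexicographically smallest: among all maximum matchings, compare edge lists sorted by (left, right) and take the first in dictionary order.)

|M| = 11 (so the lex-smallest maximum matching has 11 edges)
process left vertices in ascending order; for each, take the smallest-labelled available neighbour that still permits 11 edges overall, or leave it unmatched if none does
lex-smallest matching: {1-5, 2-14, 6-19, 9-7, 10-4, 12-23, 13-3, 15-17, 21-8, 22-0, 24-11}

Lex-smallest maximum matching: {(1,5), (2,14), (6,19), (9,7), (10,4), (12,23), (13,3), (15,17), (21,8), (22,0), (24,11)}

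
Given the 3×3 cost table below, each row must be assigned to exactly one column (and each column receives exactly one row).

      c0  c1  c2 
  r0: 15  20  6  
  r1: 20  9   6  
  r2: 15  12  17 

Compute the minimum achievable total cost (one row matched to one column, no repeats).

Minimum assignment cost: 30

optimal assignment: row0→col2 (cost 6), row1→col1 (cost 9), row2→col0 (cost 15)
total = 6 + 9 + 15 = 30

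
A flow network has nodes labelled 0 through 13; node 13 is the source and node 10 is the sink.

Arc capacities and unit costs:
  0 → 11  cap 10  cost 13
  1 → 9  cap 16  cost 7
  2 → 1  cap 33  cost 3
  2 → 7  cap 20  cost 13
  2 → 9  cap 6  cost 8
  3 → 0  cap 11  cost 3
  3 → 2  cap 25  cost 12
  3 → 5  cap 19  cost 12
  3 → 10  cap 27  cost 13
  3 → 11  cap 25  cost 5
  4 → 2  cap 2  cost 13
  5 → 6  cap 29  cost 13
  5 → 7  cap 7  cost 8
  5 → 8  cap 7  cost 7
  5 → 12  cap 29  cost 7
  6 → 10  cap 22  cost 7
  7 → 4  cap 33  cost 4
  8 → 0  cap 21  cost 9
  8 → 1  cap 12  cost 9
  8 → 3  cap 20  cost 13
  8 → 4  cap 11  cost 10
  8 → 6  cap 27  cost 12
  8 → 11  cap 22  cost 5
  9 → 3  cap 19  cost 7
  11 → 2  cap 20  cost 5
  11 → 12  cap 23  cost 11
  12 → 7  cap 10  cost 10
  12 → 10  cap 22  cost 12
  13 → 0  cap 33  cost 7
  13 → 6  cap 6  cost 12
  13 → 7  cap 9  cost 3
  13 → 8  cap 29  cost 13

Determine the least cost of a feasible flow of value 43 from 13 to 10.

shortest-cost path #1: 13→6→10 push 6 @ unit cost 19 (adds 114)
shortest-cost path #2: 13→8→6→10 push 16 @ unit cost 32 (adds 512)
shortest-cost path #3: 13→8→3→10 push 13 @ unit cost 39 (adds 507)
shortest-cost path #4: 13→0→11→12→10 push 8 @ unit cost 43 (adds 344)
total cost = 1477

Minimum cost for 43 units: 1477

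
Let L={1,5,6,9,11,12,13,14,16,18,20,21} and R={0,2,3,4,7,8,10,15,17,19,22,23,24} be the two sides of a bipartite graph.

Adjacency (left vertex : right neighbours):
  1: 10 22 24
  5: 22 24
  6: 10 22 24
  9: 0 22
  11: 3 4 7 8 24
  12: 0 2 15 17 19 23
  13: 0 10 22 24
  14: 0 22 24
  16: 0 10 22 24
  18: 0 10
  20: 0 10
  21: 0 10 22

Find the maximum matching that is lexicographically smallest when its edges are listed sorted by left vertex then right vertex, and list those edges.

|M| = 6 (so the lex-smallest maximum matching has 6 edges)
process left vertices in ascending order; for each, take the smallest-labelled available neighbour that still permits 6 edges overall, or leave it unmatched if none does
lex-smallest matching: {1-10, 5-22, 6-24, 9-0, 11-3, 12-2}

Lex-smallest maximum matching: {(1,10), (5,22), (6,24), (9,0), (11,3), (12,2)}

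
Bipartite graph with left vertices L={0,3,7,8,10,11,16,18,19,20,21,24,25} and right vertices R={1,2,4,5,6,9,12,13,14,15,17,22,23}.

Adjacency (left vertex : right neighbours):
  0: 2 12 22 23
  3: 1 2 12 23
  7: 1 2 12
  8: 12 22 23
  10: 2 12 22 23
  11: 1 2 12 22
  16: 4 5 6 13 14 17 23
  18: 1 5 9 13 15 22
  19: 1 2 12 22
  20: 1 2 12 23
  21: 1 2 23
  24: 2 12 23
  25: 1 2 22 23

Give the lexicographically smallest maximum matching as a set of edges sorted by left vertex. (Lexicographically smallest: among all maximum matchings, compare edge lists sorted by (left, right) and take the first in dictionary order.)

Lex-smallest maximum matching: {(0,2), (3,1), (7,12), (8,22), (10,23), (16,4), (18,5)}

|M| = 7 (so the lex-smallest maximum matching has 7 edges)
process left vertices in ascending order; for each, take the smallest-labelled available neighbour that still permits 7 edges overall, or leave it unmatched if none does
lex-smallest matching: {0-2, 3-1, 7-12, 8-22, 10-23, 16-4, 18-5}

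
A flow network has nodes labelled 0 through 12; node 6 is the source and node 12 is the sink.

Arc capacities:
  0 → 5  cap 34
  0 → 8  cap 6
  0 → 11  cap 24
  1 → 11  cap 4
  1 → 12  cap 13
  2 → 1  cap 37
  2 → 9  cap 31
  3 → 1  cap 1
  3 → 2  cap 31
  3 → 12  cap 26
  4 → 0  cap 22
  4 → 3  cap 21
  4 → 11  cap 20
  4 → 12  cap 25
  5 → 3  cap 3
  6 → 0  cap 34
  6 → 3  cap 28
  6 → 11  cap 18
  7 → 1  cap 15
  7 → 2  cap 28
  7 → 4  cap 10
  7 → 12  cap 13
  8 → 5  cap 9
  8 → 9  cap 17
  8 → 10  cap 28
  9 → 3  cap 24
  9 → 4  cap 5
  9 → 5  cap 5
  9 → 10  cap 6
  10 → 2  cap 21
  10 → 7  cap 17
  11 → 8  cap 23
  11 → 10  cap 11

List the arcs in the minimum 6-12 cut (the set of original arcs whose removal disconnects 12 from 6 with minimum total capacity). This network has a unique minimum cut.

Min-cut arcs: {(1,12), (3,12), (9,4), (10,7)} (total capacity 61)

augment #1: 6→3→12 push 26
augment #2: 6→3→1→12 push 1
augment #3: 6→3→2→1→12 push 1
augment #4: 6→11→10→7→12 push 11
augment #5: 6→0→8→9→4→12 push 5
augment #6: 6→0→8→10→7→12 push 1
augment #7: 6→11→8→10→7→12 push 1
augment #8: 6→0→5→3→2→1→12 push 3
augment #9: 6→11→8→10→2→1→12 push 6
augment #10: 6→0→11→8→10→2→1→12 push 2
augment #11: 6→0→11→8→10→7→4→12 push 4
max flow = 61; residual-reachable set from 6 gives S-side
cut edges (S→T): {(1,12), (3,12), (9,4), (10,7)} total cap 61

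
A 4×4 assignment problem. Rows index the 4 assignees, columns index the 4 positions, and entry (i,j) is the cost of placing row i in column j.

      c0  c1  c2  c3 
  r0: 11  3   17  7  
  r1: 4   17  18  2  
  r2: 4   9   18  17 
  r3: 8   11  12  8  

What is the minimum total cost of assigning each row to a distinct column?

Minimum assignment cost: 21

optimal assignment: row0→col1 (cost 3), row1→col3 (cost 2), row2→col0 (cost 4), row3→col2 (cost 12)
total = 3 + 2 + 4 + 12 = 21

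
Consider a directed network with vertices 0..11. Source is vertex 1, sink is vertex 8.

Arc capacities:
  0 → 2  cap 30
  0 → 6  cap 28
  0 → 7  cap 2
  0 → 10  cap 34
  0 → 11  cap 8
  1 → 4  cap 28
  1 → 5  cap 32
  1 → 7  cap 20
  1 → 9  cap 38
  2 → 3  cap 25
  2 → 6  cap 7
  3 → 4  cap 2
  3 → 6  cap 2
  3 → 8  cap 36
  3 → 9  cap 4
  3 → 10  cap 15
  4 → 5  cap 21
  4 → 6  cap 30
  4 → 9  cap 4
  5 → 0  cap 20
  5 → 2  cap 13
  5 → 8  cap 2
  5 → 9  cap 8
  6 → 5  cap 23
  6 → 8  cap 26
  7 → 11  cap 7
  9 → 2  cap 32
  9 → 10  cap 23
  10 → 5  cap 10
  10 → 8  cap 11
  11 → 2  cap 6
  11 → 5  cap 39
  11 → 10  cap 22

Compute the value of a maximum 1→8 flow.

augment #1: 1→5→8 bottleneck 2, total now 2
augment #2: 1→4→6→8 bottleneck 26, total now 28
augment #3: 1→9→10→8 bottleneck 11, total now 39
augment #4: 1→5→2→3→8 bottleneck 13, total now 52
augment #5: 1→9→2→3→8 bottleneck 12, total now 64

Maximum flow value: 64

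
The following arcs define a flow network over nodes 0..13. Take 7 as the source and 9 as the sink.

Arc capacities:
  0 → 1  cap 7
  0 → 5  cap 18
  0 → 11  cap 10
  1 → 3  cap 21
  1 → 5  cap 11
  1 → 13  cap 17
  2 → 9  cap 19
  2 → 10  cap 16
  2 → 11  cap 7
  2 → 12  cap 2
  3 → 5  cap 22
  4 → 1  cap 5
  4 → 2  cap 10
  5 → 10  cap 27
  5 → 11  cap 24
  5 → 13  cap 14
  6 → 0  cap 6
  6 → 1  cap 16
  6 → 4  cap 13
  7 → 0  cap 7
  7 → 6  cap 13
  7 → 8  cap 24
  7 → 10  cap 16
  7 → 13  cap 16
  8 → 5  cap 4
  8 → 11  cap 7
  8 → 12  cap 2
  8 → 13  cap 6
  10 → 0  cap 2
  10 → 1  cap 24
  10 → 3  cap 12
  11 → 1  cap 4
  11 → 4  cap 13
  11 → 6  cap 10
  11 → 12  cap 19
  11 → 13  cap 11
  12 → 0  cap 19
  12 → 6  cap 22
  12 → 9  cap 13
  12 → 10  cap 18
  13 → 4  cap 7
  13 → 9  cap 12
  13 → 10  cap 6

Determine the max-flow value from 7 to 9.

Maximum flow value: 35

augment #1: 7→13→9 bottleneck 12, total now 12
augment #2: 7→8→12→9 bottleneck 2, total now 14
augment #3: 7→0→11→12→9 bottleneck 7, total now 21
augment #4: 7→6→4→2→9 bottleneck 10, total now 31
augment #5: 7→8→11→12→9 bottleneck 4, total now 35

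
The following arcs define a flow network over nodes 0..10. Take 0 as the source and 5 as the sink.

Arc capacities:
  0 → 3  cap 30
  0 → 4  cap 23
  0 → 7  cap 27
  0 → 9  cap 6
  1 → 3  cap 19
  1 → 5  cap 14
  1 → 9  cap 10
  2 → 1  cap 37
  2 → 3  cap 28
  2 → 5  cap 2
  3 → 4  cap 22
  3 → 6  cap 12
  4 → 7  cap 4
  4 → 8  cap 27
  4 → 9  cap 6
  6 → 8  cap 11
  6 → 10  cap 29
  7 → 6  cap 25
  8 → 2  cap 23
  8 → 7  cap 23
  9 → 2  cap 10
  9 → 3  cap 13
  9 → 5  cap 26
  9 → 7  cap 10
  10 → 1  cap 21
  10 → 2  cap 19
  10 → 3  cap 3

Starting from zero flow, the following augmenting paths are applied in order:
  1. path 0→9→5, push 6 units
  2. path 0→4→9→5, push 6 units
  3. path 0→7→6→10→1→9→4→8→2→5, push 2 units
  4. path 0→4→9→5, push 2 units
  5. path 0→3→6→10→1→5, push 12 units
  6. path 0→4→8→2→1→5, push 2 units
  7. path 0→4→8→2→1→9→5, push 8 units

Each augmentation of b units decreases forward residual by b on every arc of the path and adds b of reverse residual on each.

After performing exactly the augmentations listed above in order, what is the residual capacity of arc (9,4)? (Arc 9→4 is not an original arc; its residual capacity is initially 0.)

Residual capacity of (9,4): 6

after path 1 (0→9→5, push 6): res(9,4)=0
after path 2 (0→4→9→5, push 6): res(9,4)=6
after path 3 (0→7→6→10→1→9→4→8→2→5, push 2): res(9,4)=4
after path 4 (0→4→9→5, push 2): res(9,4)=6
after path 5 (0→3→6→10→1→5, push 12): res(9,4)=6
after path 6 (0→4→8→2→1→5, push 2): res(9,4)=6
after path 7 (0→4→8→2→1→9→5, push 8): res(9,4)=6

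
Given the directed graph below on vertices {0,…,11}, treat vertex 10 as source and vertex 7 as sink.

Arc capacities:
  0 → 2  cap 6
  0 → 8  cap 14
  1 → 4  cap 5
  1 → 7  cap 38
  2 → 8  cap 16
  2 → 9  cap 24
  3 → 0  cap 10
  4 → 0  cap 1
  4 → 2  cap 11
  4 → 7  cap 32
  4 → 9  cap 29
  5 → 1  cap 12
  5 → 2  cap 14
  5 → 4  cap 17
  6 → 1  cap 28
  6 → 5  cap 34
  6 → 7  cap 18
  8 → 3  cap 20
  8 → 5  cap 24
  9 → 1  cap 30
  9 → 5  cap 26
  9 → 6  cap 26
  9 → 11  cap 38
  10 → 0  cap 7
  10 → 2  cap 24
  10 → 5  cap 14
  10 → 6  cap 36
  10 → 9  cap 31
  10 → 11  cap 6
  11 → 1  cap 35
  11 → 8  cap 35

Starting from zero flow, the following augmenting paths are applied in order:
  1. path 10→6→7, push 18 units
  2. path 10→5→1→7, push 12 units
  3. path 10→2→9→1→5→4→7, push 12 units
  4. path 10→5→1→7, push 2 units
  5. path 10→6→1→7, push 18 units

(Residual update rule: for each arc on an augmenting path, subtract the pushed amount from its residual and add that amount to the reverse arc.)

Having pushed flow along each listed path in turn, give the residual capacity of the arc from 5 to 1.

Residual capacity of (5,1): 10

after path 1 (10→6→7, push 18): res(5,1)=12
after path 2 (10→5→1→7, push 12): res(5,1)=0
after path 3 (10→2→9→1→5→4→7, push 12): res(5,1)=12
after path 4 (10→5→1→7, push 2): res(5,1)=10
after path 5 (10→6→1→7, push 18): res(5,1)=10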